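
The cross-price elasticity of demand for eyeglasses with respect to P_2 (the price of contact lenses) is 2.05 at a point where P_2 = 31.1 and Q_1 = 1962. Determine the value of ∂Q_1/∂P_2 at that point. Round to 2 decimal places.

ε = (∂Q_1/∂P_2)·(P_2/Q_1) ⇒ ∂Q_1/∂P_2 = ε·Q_1/P_2 = 2.05 × 1962/31.1 ≈ 129.33.

129.33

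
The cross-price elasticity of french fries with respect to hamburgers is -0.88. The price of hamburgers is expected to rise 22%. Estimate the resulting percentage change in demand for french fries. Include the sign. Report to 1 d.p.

%ΔQ ≈ ε × %ΔP of hamburgers = -0.88 × (22%) = -19.4%.
Demand for french fries falls by about 19.4%.

-19.4%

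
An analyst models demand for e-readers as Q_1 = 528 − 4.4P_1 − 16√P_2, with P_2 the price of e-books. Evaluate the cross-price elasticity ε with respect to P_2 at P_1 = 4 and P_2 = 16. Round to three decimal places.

-0.072

At P_1 = 4 and P_2 = 16: Q_1 = 446.4.
∂Q_1/∂P_2 = -16/(2√P_2) = -16/(2√16) = -2.0000.
ε = (∂Q_1/∂P_2)(P_2/Q_1) = -2.0000 × (16/446.4) ≈ -0.072.
ε < 0: complements.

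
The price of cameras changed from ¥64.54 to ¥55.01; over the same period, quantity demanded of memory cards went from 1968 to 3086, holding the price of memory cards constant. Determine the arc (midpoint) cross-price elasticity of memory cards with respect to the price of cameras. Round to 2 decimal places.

ΔQ_A = 3086 − 1968 = 1118; ΔP_B = 55.01 − 64.54 = -9.53.
Midpoints: Q̄_A = 2527.0, P̄_B = 59.78.
ε = (ΔQ_A/Q̄_A)/(ΔP_B/P̄_B) = (1118/2527.0)/(-9.53/59.78) ≈ -2.78.
ε < 0: memory cards and cameras are complements.

-2.78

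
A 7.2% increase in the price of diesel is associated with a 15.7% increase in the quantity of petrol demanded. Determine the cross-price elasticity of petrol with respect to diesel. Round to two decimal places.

ε = (%ΔQ of petrol) / (%ΔP of diesel) = (15.7%) / (7.2%) ≈ 2.18.

2.18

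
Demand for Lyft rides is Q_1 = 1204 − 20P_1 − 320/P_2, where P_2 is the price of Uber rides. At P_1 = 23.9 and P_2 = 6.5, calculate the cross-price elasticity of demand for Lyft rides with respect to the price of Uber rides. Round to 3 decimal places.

0.073

At P_1 = 23.9 and P_2 = 6.5: Q_1 = 676.769.
∂Q_1/∂P_2 = 320/P_2² = 7.5740.
ε = (∂Q_1/∂P_2)(P_2/Q_1) = 7.5740 × (6.5/676.769) ≈ 0.073.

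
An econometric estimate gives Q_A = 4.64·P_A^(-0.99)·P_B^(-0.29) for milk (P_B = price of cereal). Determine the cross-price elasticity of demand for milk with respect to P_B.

-0.29

In a log-linear (constant-elasticity) demand function, the coefficient on the exponent of P_B is the cross-price elasticity.
ε = -0.29. Negative, so milk and cereal are complements.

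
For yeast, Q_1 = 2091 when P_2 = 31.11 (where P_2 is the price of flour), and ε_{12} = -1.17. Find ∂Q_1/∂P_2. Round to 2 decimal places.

ε = (∂Q_1/∂P_2)·(P_2/Q_1) ⇒ ∂Q_1/∂P_2 = ε·Q_1/P_2 = -1.17 × 2091/31.11 ≈ -78.64.

-78.64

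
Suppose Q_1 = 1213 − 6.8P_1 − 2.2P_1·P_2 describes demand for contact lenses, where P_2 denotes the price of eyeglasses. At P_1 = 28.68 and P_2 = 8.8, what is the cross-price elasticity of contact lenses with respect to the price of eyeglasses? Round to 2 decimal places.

-1.20

At P_1 = 28.68 and P_2 = 8.8: Q_1 = 462.731.
∂Q_1/∂P_2 = -2.2P_1 = -2.2(28.68) = -63.0960.
ε = (∂Q_1/∂P_2)(P_2/Q_1) = -63.0960 × (8.8/462.731) ≈ -1.20.
ε < 0: complements.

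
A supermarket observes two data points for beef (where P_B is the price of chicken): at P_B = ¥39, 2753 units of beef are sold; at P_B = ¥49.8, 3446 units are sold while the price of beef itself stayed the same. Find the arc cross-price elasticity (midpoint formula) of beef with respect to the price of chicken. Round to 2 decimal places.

0.92

ΔQ_A = 3446 − 2753 = 693; ΔP_B = 49.8 − 39 = 10.8.
Midpoints: Q̄_A = 3099.5, P̄_B = 44.40.
ε = (ΔQ_A/Q̄_A)/(ΔP_B/P̄_B) = (693/3099.5)/(10.8/44.40) ≈ 0.92.
ε > 0: beef and chicken are substitutes.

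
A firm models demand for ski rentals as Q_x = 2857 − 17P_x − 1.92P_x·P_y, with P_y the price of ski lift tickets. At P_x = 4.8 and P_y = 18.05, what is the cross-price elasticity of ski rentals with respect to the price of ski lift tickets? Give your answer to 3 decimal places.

At P_x = 4.8 and P_y = 18.05: Q_x = 2609.051.
∂Q_x/∂P_y = -1.92P_x = -1.92(4.8) = -9.2160.
ε = (∂Q_x/∂P_y)(P_y/Q_x) = -9.2160 × (18.05/2609.051) ≈ -0.064.

-0.064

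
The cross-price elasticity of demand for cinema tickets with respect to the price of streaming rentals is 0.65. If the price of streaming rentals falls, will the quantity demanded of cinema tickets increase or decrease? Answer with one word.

ε > 0 and the price of streaming rentals falls, so the quantity of cinema tickets moves in the same direction: it decreases.

decrease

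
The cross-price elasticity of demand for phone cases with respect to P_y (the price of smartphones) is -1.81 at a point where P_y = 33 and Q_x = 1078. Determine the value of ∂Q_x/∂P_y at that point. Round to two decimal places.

ε = (∂Q_x/∂P_y)·(P_y/Q_x) ⇒ ∂Q_x/∂P_y = ε·Q_x/P_y = -1.81 × 1078/33 ≈ -59.13.

-59.13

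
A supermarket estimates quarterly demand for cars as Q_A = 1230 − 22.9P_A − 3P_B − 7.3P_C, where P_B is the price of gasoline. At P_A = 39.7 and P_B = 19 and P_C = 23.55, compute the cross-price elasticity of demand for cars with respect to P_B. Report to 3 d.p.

-0.620

At P_A = 39.7 and P_B = 19 and P_C = 23.55: Q_A = 91.955.
∂Q_A/∂P_B = -3.
ε = (∂Q_A/∂P_B)(P_B/Q_A) = -3 × (19/91.955) ≈ -0.620.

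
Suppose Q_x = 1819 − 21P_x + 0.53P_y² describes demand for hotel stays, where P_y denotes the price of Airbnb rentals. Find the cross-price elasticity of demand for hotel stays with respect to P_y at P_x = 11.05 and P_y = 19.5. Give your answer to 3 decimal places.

0.225

At P_x = 11.05 and P_y = 19.5: Q_x = 1788.483.
∂Q_x/∂P_y = 1.06P_y = 1.06(19.5) = 20.6700.
ε = (∂Q_x/∂P_y)(P_y/Q_x) = 20.6700 × (19.5/1788.483) ≈ 0.225.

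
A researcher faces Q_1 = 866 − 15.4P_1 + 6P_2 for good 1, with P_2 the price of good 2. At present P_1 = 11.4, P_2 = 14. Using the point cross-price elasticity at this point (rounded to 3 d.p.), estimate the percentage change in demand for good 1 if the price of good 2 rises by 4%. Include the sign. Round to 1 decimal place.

0.4%

At P_1 = 11.4, P_2 = 14: Q_1 = 774.44.
∂Q_1/∂P_2 = 6.
ε = (∂Q_1/∂P_2)(P_2/Q_1) = 6.0000 × 14/774.44 ≈ 0.108.
%ΔQ_1 ≈ ε × %ΔP_2 = 0.108 × (4%) = 0.4%.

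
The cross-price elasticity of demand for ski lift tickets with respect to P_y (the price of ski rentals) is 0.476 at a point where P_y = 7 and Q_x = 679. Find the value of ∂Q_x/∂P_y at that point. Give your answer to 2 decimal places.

ε = (∂Q_x/∂P_y)·(P_y/Q_x) ⇒ ∂Q_x/∂P_y = ε·Q_x/P_y = 0.476 × 679/7 ≈ 46.17.

46.17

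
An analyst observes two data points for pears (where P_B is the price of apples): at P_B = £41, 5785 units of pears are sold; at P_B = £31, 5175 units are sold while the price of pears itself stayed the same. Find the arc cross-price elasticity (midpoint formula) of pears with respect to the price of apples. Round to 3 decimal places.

ΔQ_A = 5175 − 5785 = -610; ΔP_B = 31 − 41 = -10.
Midpoints: Q̄_A = 5480.0, P̄_B = 36.00.
ε = (ΔQ_A/Q̄_A)/(ΔP_B/P̄_B) = (-610/5480.0)/(-10/36.00) ≈ 0.401.

0.401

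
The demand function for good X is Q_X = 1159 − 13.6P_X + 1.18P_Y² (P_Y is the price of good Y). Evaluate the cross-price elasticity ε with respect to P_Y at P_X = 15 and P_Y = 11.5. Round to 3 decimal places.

0.281

At P_X = 15 and P_Y = 11.5: Q_X = 1111.055.
∂Q_X/∂P_Y = 2.36P_Y = 2.36(11.5) = 27.1400.
ε = (∂Q_X/∂P_Y)(P_Y/Q_X) = 27.1400 × (11.5/1111.055) ≈ 0.281.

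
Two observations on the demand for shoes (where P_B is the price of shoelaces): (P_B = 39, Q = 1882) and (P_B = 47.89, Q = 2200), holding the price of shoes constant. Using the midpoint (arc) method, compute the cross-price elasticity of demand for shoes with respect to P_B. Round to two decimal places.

ΔQ_A = 2200 − 1882 = 318; ΔP_B = 47.89 − 39 = 8.89.
Midpoints: Q̄_A = 2041.0, P̄_B = 43.45.
ε = (ΔQ_A/Q̄_A)/(ΔP_B/P̄_B) = (318/2041.0)/(8.89/43.45) ≈ 0.76.

0.76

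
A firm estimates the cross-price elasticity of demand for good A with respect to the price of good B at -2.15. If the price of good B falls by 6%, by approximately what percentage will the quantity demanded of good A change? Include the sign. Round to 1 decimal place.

12.9%

%ΔQ ≈ ε × %ΔP of good B = -2.15 × (-6%) = 12.9%.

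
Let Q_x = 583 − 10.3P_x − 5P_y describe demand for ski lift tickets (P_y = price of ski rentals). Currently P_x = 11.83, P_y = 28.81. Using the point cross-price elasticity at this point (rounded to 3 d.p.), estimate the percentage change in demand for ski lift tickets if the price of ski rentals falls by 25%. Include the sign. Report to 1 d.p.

11.4%

At P_x = 11.83, P_y = 28.81: Q_x = 317.101.
∂Q_x/∂P_y = -5.
ε = (∂Q_x/∂P_y)(P_y/Q_x) = -5.0000 × 28.81/317.101 ≈ -0.454.
%ΔQ_x ≈ ε × %ΔP_y = -0.454 × (-25%) = 11.4%.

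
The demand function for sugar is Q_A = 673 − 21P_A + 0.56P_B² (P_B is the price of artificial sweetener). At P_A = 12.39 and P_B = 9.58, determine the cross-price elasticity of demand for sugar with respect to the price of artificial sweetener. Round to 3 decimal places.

0.221

At P_A = 12.39 and P_B = 9.58: Q_A = 464.205.
∂Q_A/∂P_B = 1.12P_B = 1.12(9.58) = 10.7296.
ε = (∂Q_A/∂P_B)(P_B/Q_A) = 10.7296 × (9.58/464.205) ≈ 0.221.
ε > 0: substitutes.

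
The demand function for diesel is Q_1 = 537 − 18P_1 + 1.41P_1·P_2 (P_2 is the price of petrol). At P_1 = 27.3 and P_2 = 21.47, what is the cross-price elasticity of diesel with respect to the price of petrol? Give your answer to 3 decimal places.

0.948

At P_1 = 27.3 and P_2 = 21.47: Q_1 = 872.045.
∂Q_1/∂P_2 = 1.41P_1 = 1.41(27.3) = 38.4930.
ε = (∂Q_1/∂P_2)(P_2/Q_1) = 38.4930 × (21.47/872.045) ≈ 0.948.
ε > 0: substitutes.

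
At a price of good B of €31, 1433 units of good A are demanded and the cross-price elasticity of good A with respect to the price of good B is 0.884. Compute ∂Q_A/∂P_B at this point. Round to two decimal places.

ε = (∂Q_A/∂P_B)·(P_B/Q_A) ⇒ ∂Q_A/∂P_B = ε·Q_A/P_B = 0.884 × 1433/31 ≈ 40.86.

40.86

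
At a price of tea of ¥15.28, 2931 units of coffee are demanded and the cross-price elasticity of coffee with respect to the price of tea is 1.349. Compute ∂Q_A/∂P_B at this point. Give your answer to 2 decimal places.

ε = (∂Q_A/∂P_B)·(P_B/Q_A) ⇒ ∂Q_A/∂P_B = ε·Q_A/P_B = 1.349 × 2931/15.28 ≈ 258.76.

258.76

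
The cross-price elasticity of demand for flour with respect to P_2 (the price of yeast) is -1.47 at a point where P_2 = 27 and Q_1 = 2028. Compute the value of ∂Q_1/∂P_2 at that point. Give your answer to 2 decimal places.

ε = (∂Q_1/∂P_2)·(P_2/Q_1) ⇒ ∂Q_1/∂P_2 = ε·Q_1/P_2 = -1.47 × 2028/27 ≈ -110.41.

-110.41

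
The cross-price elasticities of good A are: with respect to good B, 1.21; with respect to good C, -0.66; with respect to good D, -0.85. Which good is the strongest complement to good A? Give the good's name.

Complements have ε < 0. The most negative value is -0.85 (good D).

good D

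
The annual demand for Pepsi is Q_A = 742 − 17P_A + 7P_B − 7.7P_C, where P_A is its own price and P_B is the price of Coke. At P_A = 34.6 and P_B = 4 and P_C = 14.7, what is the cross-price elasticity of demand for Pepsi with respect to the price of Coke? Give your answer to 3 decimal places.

At P_A = 34.6 and P_B = 4 and P_C = 14.7: Q_A = 68.61.
∂Q_A/∂P_B = 7.
ε = (∂Q_A/∂P_B)(P_B/Q_A) = 7 × (4/68.61) ≈ 0.408.
Since ε > 0, Pepsi and Coke are substitutes.

0.408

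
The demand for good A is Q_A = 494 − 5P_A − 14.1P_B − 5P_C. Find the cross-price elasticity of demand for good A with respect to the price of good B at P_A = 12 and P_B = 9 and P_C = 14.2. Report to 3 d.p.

At P_A = 12 and P_B = 9 and P_C = 14.2: Q_A = 236.1.
∂Q_A/∂P_B = -14.1.
ε = (∂Q_A/∂P_B)(P_B/Q_A) = -14.1 × (9/236.1) ≈ -0.537.
Since ε < 0, good A and good B are complements.

-0.537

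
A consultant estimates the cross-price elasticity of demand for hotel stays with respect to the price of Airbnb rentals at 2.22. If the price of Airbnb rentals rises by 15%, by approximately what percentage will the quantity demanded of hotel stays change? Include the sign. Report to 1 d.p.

33.3%

%ΔQ ≈ ε × %ΔP of Airbnb rentals = 2.22 × (15%) = 33.3%.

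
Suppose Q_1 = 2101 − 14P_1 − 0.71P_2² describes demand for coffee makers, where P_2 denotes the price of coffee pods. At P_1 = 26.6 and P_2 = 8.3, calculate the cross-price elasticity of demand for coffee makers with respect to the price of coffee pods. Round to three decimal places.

At P_1 = 26.6 and P_2 = 8.3: Q_1 = 1679.688.
∂Q_1/∂P_2 = -1.42P_2 = -1.42(8.3) = -11.7860.
ε = (∂Q_1/∂P_2)(P_2/Q_1) = -11.7860 × (8.3/1679.688) ≈ -0.058.

-0.058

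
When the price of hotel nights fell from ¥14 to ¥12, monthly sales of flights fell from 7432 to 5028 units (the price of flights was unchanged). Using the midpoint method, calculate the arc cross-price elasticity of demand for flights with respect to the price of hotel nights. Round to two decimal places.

2.51

ΔQ_A = 5028 − 7432 = -2404; ΔP_B = 12 − 14 = -2.
Midpoints: Q̄_A = 6230.0, P̄_B = 13.00.
ε = (ΔQ_A/Q̄_A)/(ΔP_B/P̄_B) = (-2404/6230.0)/(-2/13.00) ≈ 2.51.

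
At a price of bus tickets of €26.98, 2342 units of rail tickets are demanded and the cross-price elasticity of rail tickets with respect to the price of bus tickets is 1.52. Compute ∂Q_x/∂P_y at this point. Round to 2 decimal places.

131.94

ε = (∂Q_x/∂P_y)·(P_y/Q_x) ⇒ ∂Q_x/∂P_y = ε·Q_x/P_y = 1.52 × 2342/26.98 ≈ 131.94.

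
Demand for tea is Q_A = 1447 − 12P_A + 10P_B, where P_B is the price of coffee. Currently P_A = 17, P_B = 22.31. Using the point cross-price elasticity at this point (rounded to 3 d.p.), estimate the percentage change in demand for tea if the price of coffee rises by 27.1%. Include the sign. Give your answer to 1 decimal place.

4.1%

At P_A = 17, P_B = 22.31: Q_A = 1466.1.
∂Q_A/∂P_B = 10.
ε = (∂Q_A/∂P_B)(P_B/Q_A) = 10.0000 × 22.31/1466.1 ≈ 0.152.
%ΔQ_A ≈ ε × %ΔP_B = 0.152 × (27.1%) = 4.1%.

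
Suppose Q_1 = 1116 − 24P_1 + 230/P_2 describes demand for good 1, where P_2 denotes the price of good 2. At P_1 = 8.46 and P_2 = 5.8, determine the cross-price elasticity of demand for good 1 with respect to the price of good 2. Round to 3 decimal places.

-0.042

At P_1 = 8.46 and P_2 = 5.8: Q_1 = 952.615.
∂Q_1/∂P_2 = −230/P_2² = -6.8371.
ε = (∂Q_1/∂P_2)(P_2/Q_1) = -6.8371 × (5.8/952.615) ≈ -0.042.
ε < 0: complements.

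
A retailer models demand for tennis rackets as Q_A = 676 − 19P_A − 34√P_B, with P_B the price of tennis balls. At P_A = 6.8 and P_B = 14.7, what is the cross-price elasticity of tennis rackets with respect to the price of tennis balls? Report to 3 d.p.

At P_A = 6.8 and P_B = 14.7: Q_A = 416.442.
∂Q_A/∂P_B = -34/(2√P_B) = -34/(2√14.7) = -4.4339.
ε = (∂Q_A/∂P_B)(P_B/Q_A) = -4.4339 × (14.7/416.442) ≈ -0.157.

-0.157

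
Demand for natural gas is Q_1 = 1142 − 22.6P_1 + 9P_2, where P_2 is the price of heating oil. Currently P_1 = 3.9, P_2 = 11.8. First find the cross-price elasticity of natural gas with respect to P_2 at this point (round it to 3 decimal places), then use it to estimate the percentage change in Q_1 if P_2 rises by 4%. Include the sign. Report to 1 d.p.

0.4%

At P_1 = 3.9, P_2 = 11.8: Q_1 = 1160.06.
∂Q_1/∂P_2 = 9.
ε = (∂Q_1/∂P_2)(P_2/Q_1) = 9.0000 × 11.8/1160.06 ≈ 0.092.
%ΔQ_1 ≈ ε × %ΔP_2 = 0.092 × (4%) = 0.4%.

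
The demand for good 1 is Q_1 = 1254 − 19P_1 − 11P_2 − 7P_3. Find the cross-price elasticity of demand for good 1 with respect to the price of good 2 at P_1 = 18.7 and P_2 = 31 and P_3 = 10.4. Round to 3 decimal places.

-0.703

At P_1 = 18.7 and P_2 = 31 and P_3 = 10.4: Q_1 = 484.9.
∂Q_1/∂P_2 = -11.
ε = (∂Q_1/∂P_2)(P_2/Q_1) = -11 × (31/484.9) ≈ -0.703.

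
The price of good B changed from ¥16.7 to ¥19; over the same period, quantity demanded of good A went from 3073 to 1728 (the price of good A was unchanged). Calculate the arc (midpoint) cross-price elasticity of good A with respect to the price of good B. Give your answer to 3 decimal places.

ΔQ_A = 1728 − 3073 = -1345; ΔP_B = 19 − 16.7 = 2.3.
Midpoints: Q̄_A = 2400.5, P̄_B = 17.85.
ε = (ΔQ_A/Q̄_A)/(ΔP_B/P̄_B) = (-1345/2400.5)/(2.3/17.85) ≈ -4.348.

-4.348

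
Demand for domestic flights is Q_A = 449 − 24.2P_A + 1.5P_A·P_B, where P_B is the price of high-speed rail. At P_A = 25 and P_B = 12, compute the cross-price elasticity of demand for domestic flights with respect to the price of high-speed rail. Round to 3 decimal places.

At P_A = 25 and P_B = 12: Q_A = 294.
∂Q_A/∂P_B = 1.5P_A = 1.5(25) = 37.5000.
ε = (∂Q_A/∂P_B)(P_B/Q_A) = 37.5000 × (12/294) ≈ 1.531.
ε > 0: substitutes.

1.531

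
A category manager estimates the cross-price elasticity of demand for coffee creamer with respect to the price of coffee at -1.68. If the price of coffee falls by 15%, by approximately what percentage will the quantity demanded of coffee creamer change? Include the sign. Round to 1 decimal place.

%ΔQ ≈ ε × %ΔP of coffee = -1.68 × (-15%) = 25.2%.
Demand for coffee creamer rises by about 25.2%.

25.2%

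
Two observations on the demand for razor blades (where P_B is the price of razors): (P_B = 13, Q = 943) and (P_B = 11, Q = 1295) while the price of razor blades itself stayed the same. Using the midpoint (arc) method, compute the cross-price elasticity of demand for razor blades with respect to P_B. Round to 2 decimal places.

-1.89

ΔQ_A = 1295 − 943 = 352; ΔP_B = 11 − 13 = -2.
Midpoints: Q̄_A = 1119.0, P̄_B = 12.00.
ε = (ΔQ_A/Q̄_A)/(ΔP_B/P̄_B) = (352/1119.0)/(-2/12.00) ≈ -1.89.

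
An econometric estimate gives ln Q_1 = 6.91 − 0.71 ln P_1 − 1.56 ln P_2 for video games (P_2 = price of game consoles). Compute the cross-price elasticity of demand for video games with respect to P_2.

-1.56

In a log-linear (constant-elasticity) demand function, the coefficient on ln P_2 is the cross-price elasticity.
ε = -1.56. Negative, so video games and game consoles are complements.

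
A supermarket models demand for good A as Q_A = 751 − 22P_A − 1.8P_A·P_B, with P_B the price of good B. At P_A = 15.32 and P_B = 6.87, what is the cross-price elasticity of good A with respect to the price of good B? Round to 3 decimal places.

At P_A = 15.32 and P_B = 6.87: Q_A = 224.513.
∂Q_A/∂P_B = -1.8P_A = -1.8(15.32) = -27.5760.
ε = (∂Q_A/∂P_B)(P_B/Q_A) = -27.5760 × (6.87/224.513) ≈ -0.844.

-0.844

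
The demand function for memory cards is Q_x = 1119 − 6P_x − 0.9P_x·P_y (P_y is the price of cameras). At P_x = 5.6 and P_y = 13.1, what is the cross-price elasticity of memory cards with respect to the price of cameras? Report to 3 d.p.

-0.065

At P_x = 5.6 and P_y = 13.1: Q_x = 1019.376.
∂Q_x/∂P_y = -0.9P_x = -0.9(5.6) = -5.0400.
ε = (∂Q_x/∂P_y)(P_y/Q_x) = -5.0400 × (13.1/1019.376) ≈ -0.065.
ε < 0: complements.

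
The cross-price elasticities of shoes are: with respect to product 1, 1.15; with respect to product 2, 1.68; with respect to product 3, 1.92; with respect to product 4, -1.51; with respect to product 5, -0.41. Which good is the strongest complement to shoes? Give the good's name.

product 4

Complements have ε < 0. The most negative value is -1.51 (product 4).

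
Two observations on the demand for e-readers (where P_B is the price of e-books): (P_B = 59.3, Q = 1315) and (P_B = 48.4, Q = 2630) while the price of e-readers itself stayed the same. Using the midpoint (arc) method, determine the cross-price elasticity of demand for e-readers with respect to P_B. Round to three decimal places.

ΔQ_A = 2630 − 1315 = 1315; ΔP_B = 48.4 − 59.3 = -10.9.
Midpoints: Q̄_A = 1972.5, P̄_B = 53.85.
ε = (ΔQ_A/Q̄_A)/(ΔP_B/P̄_B) = (1315/1972.5)/(-10.9/53.85) ≈ -3.294.

-3.294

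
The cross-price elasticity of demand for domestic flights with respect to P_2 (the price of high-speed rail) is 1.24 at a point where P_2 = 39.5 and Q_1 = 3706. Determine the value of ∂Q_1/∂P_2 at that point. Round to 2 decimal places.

ε = (∂Q_1/∂P_2)·(P_2/Q_1) ⇒ ∂Q_1/∂P_2 = ε·Q_1/P_2 = 1.24 × 3706/39.5 ≈ 116.34.

116.34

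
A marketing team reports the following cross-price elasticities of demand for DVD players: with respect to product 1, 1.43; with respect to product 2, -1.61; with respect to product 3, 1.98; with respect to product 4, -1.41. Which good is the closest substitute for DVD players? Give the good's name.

product 3

Substitutes have ε > 0. Among the positive values, 1.98 (product 3) is largest.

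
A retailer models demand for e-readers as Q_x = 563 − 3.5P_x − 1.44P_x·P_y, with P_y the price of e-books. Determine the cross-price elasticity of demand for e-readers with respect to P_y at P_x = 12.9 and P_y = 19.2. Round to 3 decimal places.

At P_x = 12.9 and P_y = 19.2: Q_x = 161.191.
∂Q_x/∂P_y = -1.44P_x = -1.44(12.9) = -18.5760.
ε = (∂Q_x/∂P_y)(P_y/Q_x) = -18.5760 × (19.2/161.191) ≈ -2.213.
ε < 0: complements.

-2.213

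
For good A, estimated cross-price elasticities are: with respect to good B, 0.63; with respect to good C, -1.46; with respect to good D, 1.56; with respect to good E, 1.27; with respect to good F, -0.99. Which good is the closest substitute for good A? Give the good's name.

Substitutes have ε > 0. Among the positive values, 1.56 (good D) is largest.

good D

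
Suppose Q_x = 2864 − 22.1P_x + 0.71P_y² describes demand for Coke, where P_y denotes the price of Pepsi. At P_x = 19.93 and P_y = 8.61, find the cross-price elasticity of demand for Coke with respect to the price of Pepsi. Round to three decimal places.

At P_x = 19.93 and P_y = 8.61: Q_x = 2476.181.
∂Q_x/∂P_y = 1.42P_y = 1.42(8.61) = 12.2262.
ε = (∂Q_x/∂P_y)(P_y/Q_x) = 12.2262 × (8.61/2476.181) ≈ 0.043.
ε > 0: substitutes.

0.043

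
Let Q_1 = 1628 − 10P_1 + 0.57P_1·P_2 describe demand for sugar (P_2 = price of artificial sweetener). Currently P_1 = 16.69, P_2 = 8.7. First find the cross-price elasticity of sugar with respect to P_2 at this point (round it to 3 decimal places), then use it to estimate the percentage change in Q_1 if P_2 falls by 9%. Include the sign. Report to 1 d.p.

At P_1 = 16.69, P_2 = 8.7: Q_1 = 1543.866.
∂Q_1/∂P_2 = 0.57P_1 = 9.5133.
ε = (∂Q_1/∂P_2)(P_2/Q_1) = 9.5133 × 8.7/1543.866 ≈ 0.054.
%ΔQ_1 ≈ ε × %ΔP_2 = 0.054 × (-9%) = -0.5%.

-0.5%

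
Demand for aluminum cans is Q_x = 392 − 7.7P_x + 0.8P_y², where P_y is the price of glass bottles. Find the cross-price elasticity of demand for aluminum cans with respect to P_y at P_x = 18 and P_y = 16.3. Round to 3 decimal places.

At P_x = 18 and P_y = 16.3: Q_x = 465.952.
∂Q_x/∂P_y = 1.6P_y = 1.6(16.3) = 26.0800.
ε = (∂Q_x/∂P_y)(P_y/Q_x) = 26.0800 × (16.3/465.952) ≈ 0.912.
ε > 0: substitutes.

0.912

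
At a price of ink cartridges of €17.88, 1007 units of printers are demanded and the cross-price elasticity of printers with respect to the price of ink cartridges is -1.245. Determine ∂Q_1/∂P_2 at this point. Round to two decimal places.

ε = (∂Q_1/∂P_2)·(P_2/Q_1) ⇒ ∂Q_1/∂P_2 = ε·Q_1/P_2 = -1.245 × 1007/17.88 ≈ -70.12.

-70.12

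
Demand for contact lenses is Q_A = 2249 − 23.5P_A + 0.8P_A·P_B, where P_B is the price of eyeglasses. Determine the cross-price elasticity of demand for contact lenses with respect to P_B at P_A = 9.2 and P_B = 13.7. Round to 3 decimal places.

0.047

At P_A = 9.2 and P_B = 13.7: Q_A = 2133.632.
∂Q_A/∂P_B = 0.8P_A = 0.8(9.2) = 7.3600.
ε = (∂Q_A/∂P_B)(P_B/Q_A) = 7.3600 × (13.7/2133.632) ≈ 0.047.
ε > 0: substitutes.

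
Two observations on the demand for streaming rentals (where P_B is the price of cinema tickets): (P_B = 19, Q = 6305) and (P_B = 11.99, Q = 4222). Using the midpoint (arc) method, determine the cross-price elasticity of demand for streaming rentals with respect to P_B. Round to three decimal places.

ΔQ_A = 4222 − 6305 = -2083; ΔP_B = 11.99 − 19 = -7.01.
Midpoints: Q̄_A = 5263.5, P̄_B = 15.50.
ε = (ΔQ_A/Q̄_A)/(ΔP_B/P̄_B) = (-2083/5263.5)/(-7.01/15.50) ≈ 0.875.
ε > 0: streaming rentals and cinema tickets are substitutes.

0.875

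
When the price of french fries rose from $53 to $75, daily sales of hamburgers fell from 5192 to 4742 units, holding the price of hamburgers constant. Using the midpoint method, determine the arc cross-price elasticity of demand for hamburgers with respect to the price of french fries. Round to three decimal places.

-0.264

ΔQ_A = 4742 − 5192 = -450; ΔP_B = 75 − 53 = 22.
Midpoints: Q̄_A = 4967.0, P̄_B = 64.00.
ε = (ΔQ_A/Q̄_A)/(ΔP_B/P̄_B) = (-450/4967.0)/(22/64.00) ≈ -0.264.
ε < 0: hamburgers and french fries are complements.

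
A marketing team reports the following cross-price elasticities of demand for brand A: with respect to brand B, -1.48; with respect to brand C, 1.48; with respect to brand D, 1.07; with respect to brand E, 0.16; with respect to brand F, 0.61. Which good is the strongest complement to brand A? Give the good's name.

Complements have ε < 0. The most negative value is -1.48 (brand B).

brand B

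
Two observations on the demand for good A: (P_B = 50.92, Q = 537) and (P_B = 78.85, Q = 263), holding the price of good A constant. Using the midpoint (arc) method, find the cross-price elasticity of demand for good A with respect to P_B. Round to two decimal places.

ΔQ_A = 263 − 537 = -274; ΔP_B = 78.85 − 50.92 = 27.93.
Midpoints: Q̄_A = 400.0, P̄_B = 64.88.
ε = (ΔQ_A/Q̄_A)/(ΔP_B/P̄_B) = (-274/400.0)/(27.93/64.88) ≈ -1.59.
ε < 0: good A and good B are complements.

-1.59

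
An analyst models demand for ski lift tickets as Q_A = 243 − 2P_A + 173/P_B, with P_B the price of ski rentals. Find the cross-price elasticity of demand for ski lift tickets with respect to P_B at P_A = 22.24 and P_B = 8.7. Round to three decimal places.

-0.091

At P_A = 22.24 and P_B = 8.7: Q_A = 218.405.
∂Q_A/∂P_B = −173/P_B² = -2.2856.
ε = (∂Q_A/∂P_B)(P_B/Q_A) = -2.2856 × (8.7/218.405) ≈ -0.091.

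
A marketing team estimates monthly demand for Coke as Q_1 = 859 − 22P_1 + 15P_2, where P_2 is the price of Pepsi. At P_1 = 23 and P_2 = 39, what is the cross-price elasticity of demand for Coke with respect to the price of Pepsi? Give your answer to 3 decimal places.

At P_1 = 23 and P_2 = 39: Q_1 = 938.
∂Q_1/∂P_2 = 15.
ε = (∂Q_1/∂P_2)(P_2/Q_1) = 15 × (39/938) ≈ 0.624.
Since ε > 0, Coke and Pepsi are substitutes.

0.624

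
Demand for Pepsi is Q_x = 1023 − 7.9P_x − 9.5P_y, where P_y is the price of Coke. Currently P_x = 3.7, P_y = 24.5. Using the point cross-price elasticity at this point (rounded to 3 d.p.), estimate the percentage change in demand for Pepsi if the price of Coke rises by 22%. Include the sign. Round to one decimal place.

At P_x = 3.7, P_y = 24.5: Q_x = 761.02.
∂Q_x/∂P_y = -9.5.
ε = (∂Q_x/∂P_y)(P_y/Q_x) = -9.5000 × 24.5/761.02 ≈ -0.306.
%ΔQ_x ≈ ε × %ΔP_y = -0.306 × (22%) = -6.7%.

-6.7%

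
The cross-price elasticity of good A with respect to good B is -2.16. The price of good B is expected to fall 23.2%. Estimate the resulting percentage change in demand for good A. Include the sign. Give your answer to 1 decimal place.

%ΔQ ≈ ε × %ΔP of good B = -2.16 × (-23.2%) = 50.1%.

50.1%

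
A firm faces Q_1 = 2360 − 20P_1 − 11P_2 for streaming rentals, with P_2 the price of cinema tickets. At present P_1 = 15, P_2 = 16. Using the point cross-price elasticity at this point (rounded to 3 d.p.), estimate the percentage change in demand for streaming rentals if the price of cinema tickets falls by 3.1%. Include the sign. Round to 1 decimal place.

0.3%

At P_1 = 15, P_2 = 16: Q_1 = 1884.
∂Q_1/∂P_2 = -11.
ε = (∂Q_1/∂P_2)(P_2/Q_1) = -11.0000 × 16/1884 ≈ -0.093.
%ΔQ_1 ≈ ε × %ΔP_2 = -0.093 × (-3.1%) = 0.3%.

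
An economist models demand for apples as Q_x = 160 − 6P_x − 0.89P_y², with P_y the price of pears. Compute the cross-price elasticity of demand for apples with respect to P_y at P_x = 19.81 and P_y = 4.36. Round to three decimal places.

-1.397

At P_x = 19.81 and P_y = 4.36: Q_x = 24.221.
∂Q_x/∂P_y = -1.78P_y = -1.78(4.36) = -7.7608.
ε = (∂Q_x/∂P_y)(P_y/Q_x) = -7.7608 × (4.36/24.221) ≈ -1.397.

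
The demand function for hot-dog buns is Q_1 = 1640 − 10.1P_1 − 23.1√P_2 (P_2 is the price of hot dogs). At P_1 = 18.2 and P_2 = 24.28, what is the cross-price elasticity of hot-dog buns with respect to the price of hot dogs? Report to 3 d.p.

-0.042

At P_1 = 18.2 and P_2 = 24.28: Q_1 = 1342.355.
∂Q_1/∂P_2 = -23.1/(2√P_2) = -23.1/(2√24.28) = -2.3440.
ε = (∂Q_1/∂P_2)(P_2/Q_1) = -2.3440 × (24.28/1342.355) ≈ -0.042.
ε < 0: complements.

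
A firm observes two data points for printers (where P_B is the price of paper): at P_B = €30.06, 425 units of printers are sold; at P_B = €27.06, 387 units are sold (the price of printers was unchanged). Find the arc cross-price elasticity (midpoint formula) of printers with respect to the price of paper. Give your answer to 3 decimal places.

0.891

ΔQ_A = 387 − 425 = -38; ΔP_B = 27.06 − 30.06 = -3.
Midpoints: Q̄_A = 406.0, P̄_B = 28.56.
ε = (ΔQ_A/Q̄_A)/(ΔP_B/P̄_B) = (-38/406.0)/(-3/28.56) ≈ 0.891.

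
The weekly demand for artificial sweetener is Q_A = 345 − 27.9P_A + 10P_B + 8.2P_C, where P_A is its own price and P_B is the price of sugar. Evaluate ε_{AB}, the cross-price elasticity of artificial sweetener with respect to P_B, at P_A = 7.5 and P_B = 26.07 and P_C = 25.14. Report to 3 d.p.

0.433

At P_A = 7.5 and P_B = 26.07 and P_C = 25.14: Q_A = 602.598.
∂Q_A/∂P_B = 10.
ε = (∂Q_A/∂P_B)(P_B/Q_A) = 10 × (26.07/602.598) ≈ 0.433.
Since ε > 0, artificial sweetener and sugar are substitutes.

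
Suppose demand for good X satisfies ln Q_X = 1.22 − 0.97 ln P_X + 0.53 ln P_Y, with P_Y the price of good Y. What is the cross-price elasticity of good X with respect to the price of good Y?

In a log-linear (constant-elasticity) demand function, the coefficient on ln P_Y is the cross-price elasticity.
ε = 0.53. Positive, so good X and good Y are substitutes.

0.53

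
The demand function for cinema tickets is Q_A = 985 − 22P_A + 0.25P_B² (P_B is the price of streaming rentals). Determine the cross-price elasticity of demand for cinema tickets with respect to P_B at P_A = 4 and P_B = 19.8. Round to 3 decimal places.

At P_A = 4 and P_B = 19.8: Q_A = 995.01.
∂Q_A/∂P_B = 0.5P_B = 0.5(19.8) = 9.9000.
ε = (∂Q_A/∂P_B)(P_B/Q_A) = 9.9000 × (19.8/995.01) ≈ 0.197.
ε > 0: substitutes.

0.197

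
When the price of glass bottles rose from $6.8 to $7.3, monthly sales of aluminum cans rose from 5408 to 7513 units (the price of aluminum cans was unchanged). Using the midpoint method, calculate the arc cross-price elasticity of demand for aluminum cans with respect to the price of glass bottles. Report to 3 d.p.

ΔQ_A = 7513 − 5408 = 2105; ΔP_B = 7.3 − 6.8 = 0.5.
Midpoints: Q̄_A = 6460.5, P̄_B = 7.05.
ε = (ΔQ_A/Q̄_A)/(ΔP_B/P̄_B) = (2105/6460.5)/(0.5/7.05) ≈ 4.594.

4.594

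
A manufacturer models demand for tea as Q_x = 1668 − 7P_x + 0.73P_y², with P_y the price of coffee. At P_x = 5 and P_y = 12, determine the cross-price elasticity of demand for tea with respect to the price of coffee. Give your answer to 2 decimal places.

At P_x = 5 and P_y = 12: Q_x = 1738.12.
∂Q_x/∂P_y = 1.46P_y = 1.46(12) = 17.5200.
ε = (∂Q_x/∂P_y)(P_y/Q_x) = 17.5200 × (12/1738.12) ≈ 0.12.

0.12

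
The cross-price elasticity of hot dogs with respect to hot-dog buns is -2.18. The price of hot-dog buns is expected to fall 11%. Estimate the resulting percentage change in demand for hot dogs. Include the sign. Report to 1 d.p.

%ΔQ ≈ ε × %ΔP of hot-dog buns = -2.18 × (-11%) = 24.0%.

24.0%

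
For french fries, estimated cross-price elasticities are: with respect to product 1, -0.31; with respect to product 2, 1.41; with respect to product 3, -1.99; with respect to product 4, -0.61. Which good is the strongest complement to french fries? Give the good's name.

Complements have ε < 0. The most negative value is -1.99 (product 3).

product 3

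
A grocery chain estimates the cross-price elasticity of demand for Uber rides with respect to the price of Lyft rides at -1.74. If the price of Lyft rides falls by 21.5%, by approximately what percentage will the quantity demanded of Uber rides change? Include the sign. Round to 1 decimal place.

%ΔQ ≈ ε × %ΔP of Lyft rides = -1.74 × (-21.5%) = 37.4%.

37.4%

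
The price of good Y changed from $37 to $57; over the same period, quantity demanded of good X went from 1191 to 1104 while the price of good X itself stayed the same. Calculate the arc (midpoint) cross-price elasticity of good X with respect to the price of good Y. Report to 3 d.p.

-0.178

ΔQ_X = 1104 − 1191 = -87; ΔP_Y = 57 − 37 = 20.
Midpoints: Q̄_X = 1147.5, P̄_Y = 47.00.
ε = (ΔQ_X/Q̄_X)/(ΔP_Y/P̄_Y) = (-87/1147.5)/(20/47.00) ≈ -0.178.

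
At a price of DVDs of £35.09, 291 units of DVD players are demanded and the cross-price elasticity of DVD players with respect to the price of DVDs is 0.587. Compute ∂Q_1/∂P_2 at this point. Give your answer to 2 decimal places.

ε = (∂Q_1/∂P_2)·(P_2/Q_1) ⇒ ∂Q_1/∂P_2 = ε·Q_1/P_2 = 0.587 × 291/35.09 ≈ 4.87.

4.87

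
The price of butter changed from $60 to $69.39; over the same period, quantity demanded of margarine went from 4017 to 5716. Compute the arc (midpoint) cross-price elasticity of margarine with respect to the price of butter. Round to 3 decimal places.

2.405

ΔQ_A = 5716 − 4017 = 1699; ΔP_B = 69.39 − 60 = 9.39.
Midpoints: Q̄_A = 4866.5, P̄_B = 64.69.
ε = (ΔQ_A/Q̄_A)/(ΔP_B/P̄_B) = (1699/4866.5)/(9.39/64.69) ≈ 2.405.
ε > 0: margarine and butter are substitutes.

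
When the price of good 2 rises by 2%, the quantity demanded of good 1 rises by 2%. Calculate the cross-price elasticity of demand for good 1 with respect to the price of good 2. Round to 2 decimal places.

ε = (%ΔQ of good 1) / (%ΔP of good 2) = (2%) / (2%) ≈ 1.00.

1.00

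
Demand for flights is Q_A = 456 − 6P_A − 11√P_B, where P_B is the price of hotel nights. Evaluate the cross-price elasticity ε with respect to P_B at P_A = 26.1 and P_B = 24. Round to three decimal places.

At P_A = 26.1 and P_B = 24: Q_A = 245.511.
∂Q_A/∂P_B = -11/(2√P_B) = -11/(2√24) = -1.1227.
ε = (∂Q_A/∂P_B)(P_B/Q_A) = -1.1227 × (24/245.511) ≈ -0.110.

-0.110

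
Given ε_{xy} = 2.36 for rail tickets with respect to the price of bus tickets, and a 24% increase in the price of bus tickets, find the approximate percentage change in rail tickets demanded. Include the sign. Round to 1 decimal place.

56.6%

%ΔQ ≈ ε × %ΔP of bus tickets = 2.36 × (24%) = 56.6%.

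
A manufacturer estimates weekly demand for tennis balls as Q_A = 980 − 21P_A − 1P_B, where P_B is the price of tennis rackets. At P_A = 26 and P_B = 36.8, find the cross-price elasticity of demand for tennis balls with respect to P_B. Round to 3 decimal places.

-0.093

At P_A = 26 and P_B = 36.8: Q_A = 397.2.
∂Q_A/∂P_B = -1.
ε = (∂Q_A/∂P_B)(P_B/Q_A) = -1 × (36.8/397.2) ≈ -0.093.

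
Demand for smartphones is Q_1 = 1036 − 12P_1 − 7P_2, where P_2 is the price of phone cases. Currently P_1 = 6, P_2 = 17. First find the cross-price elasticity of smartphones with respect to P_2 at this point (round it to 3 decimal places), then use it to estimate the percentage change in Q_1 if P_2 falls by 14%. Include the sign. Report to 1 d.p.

At P_1 = 6, P_2 = 17: Q_1 = 845.
∂Q_1/∂P_2 = -7.
ε = (∂Q_1/∂P_2)(P_2/Q_1) = -7.0000 × 17/845 ≈ -0.141.
%ΔQ_1 ≈ ε × %ΔP_2 = -0.141 × (-14%) = 2.0%.

2.0%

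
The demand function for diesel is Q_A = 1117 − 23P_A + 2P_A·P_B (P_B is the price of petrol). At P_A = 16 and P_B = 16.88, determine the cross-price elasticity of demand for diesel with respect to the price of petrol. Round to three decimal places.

0.419

At P_A = 16 and P_B = 16.88: Q_A = 1289.16.
∂Q_A/∂P_B = 2P_A = 2(16) = 32.0000.
ε = (∂Q_A/∂P_B)(P_B/Q_A) = 32.0000 × (16.88/1289.16) ≈ 0.419.
ε > 0: substitutes.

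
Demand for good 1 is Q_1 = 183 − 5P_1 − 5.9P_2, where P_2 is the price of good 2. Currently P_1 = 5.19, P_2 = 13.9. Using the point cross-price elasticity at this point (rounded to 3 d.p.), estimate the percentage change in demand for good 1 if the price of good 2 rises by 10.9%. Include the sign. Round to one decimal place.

At P_1 = 5.19, P_2 = 13.9: Q_1 = 75.04.
∂Q_1/∂P_2 = -5.9.
ε = (∂Q_1/∂P_2)(P_2/Q_1) = -5.9000 × 13.9/75.04 ≈ -1.093.
%ΔQ_1 ≈ ε × %ΔP_2 = -1.093 × (10.9%) = -11.9%.

-11.9%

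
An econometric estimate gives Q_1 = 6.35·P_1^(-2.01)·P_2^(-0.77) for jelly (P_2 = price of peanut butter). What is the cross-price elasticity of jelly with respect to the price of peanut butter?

-0.77

In a log-linear (constant-elasticity) demand function, the coefficient on the exponent of P_2 is the cross-price elasticity.
ε = -0.77. Negative, so jelly and peanut butter are complements.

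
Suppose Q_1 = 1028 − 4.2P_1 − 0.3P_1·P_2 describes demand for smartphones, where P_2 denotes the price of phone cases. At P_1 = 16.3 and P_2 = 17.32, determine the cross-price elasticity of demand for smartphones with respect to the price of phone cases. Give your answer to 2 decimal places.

At P_1 = 16.3 and P_2 = 17.32: Q_1 = 874.845.
∂Q_1/∂P_2 = -0.3P_1 = -0.3(16.3) = -4.8900.
ε = (∂Q_1/∂P_2)(P_2/Q_1) = -4.8900 × (17.32/874.845) ≈ -0.10.

-0.10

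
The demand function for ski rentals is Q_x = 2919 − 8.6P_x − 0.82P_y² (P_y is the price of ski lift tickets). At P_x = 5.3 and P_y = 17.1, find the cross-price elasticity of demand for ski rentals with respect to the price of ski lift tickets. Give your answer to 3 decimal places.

At P_x = 5.3 and P_y = 17.1: Q_x = 2633.644.
∂Q_x/∂P_y = -1.64P_y = -1.64(17.1) = -28.0440.
ε = (∂Q_x/∂P_y)(P_y/Q_x) = -28.0440 × (17.1/2633.644) ≈ -0.182.
ε < 0: complements.

-0.182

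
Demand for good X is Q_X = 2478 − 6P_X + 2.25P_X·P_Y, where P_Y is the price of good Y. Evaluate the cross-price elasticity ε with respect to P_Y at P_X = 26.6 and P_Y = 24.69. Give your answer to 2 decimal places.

At P_X = 26.6 and P_Y = 24.69: Q_X = 3796.097.
∂Q_X/∂P_Y = 2.25P_X = 2.25(26.6) = 59.8500.
ε = (∂Q_X/∂P_Y)(P_Y/Q_X) = 59.8500 × (24.69/3796.097) ≈ 0.39.
ε > 0: substitutes.

0.39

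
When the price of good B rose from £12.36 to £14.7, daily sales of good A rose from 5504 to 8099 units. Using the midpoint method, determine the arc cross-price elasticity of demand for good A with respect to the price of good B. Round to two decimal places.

2.21

ΔQ_A = 8099 − 5504 = 2595; ΔP_B = 14.7 − 12.36 = 2.34.
Midpoints: Q̄_A = 6801.5, P̄_B = 13.53.
ε = (ΔQ_A/Q̄_A)/(ΔP_B/P̄_B) = (2595/6801.5)/(2.34/13.53) ≈ 2.21.
ε > 0: good A and good B are substitutes.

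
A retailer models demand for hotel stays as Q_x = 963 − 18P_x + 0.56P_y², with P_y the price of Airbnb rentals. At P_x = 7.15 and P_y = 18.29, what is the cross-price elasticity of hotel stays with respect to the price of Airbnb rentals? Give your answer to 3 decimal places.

At P_x = 7.15 and P_y = 18.29: Q_x = 1021.633.
∂Q_x/∂P_y = 1.12P_y = 1.12(18.29) = 20.4848.
ε = (∂Q_x/∂P_y)(P_y/Q_x) = 20.4848 × (18.29/1021.633) ≈ 0.367.

0.367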